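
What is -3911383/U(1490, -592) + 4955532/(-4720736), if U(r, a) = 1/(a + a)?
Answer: 5465523533975965/1180184 ≈ 4.6311e+9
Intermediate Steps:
U(r, a) = 1/(2*a)
-3911383/U(1490, -592) + 4955532/(-4720736) = -3911383/((½)/(-592)) + 4955532/(-4720736) = -3911383/((½)*(-1/592)) + 4955532*(-1/4720736) = -3911383/(-1/1184) - 1238883/1180184 = -3911383*(-1184) - 1238883/1180184 = 4631077472 - 1238883/1180184 = 5465523533975965/1180184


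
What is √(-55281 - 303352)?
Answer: I*√358633 ≈ 598.86*I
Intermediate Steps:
√(-55281 - 303352) = √(-358633) = I*√358633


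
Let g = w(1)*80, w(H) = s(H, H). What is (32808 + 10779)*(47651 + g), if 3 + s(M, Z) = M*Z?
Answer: 2069990217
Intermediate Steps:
s(M, Z) = -3 + M*Z
w(H) = -3 + H**2 (w(H) = -3 + H*H = -3 + H**2)
g = -160 (g = (-3 + 1**2)*80 = (-3 + 1)*80 = -2*80 = -160)
(32808 + 10779)*(47651 + g) = (32808 + 10779)*(47651 - 160) = 43587*47491 = 2069990217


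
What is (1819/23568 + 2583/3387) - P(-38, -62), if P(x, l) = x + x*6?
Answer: 7100146051/26608272 ≈ 266.84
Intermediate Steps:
P(x, l) = 7*x (P(x, l) = x + 6*x = 7*x)
(1819/23568 + 2583/3387) - P(-38, -62) = (1819/23568 + 2583/3387) - 7*(-38) = (1819*(1/23568) + 2583*(1/3387)) - 1*(-266) = (1819/23568 + 861/1129) + 266 = 22345699/26608272 + 266 = 7100146051/26608272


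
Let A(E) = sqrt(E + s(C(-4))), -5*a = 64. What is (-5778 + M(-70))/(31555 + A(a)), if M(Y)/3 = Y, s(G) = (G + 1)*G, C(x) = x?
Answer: -314918900/1659530043 + 3992*I*sqrt(5)/1659530043 ≈ -0.18976 + 5.3789e-6*I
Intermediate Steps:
a = -64/5 (a = -1/5*64 = -64/5 ≈ -12.800)
s(G) = G*(1 + G) (s(G) = (1 + G)*G = G*(1 + G))
M(Y) = 3*Y
A(E) = sqrt(12 + E) (A(E) = sqrt(E - 4*(1 - 4)) = sqrt(E - 4*(-3)) = sqrt(E + 12) = sqrt(12 + E))
(-5778 + M(-70))/(31555 + A(a)) = (-5778 + 3*(-70))/(31555 + sqrt(12 - 64/5)) = (-5778 - 210)/(31555 + sqrt(-4/5)) = -5988/(31555 + 2*I*sqrt(5)/5)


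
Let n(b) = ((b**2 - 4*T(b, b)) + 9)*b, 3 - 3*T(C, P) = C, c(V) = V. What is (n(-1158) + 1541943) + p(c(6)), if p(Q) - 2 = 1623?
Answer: -1549510582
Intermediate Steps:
T(C, P) = 1 - C/3
p(Q) = 1625 (p(Q) = 2 + 1623 = 1625)
n(b) = b*(5 + b**2 + 4*b/3) (n(b) = ((b**2 - 4*(1 - b/3)) + 9)*b = ((b**2 + (-4 + 4*b/3)) + 9)*b = ((-4 + b**2 + 4*b/3) + 9)*b = (5 + b**2 + 4*b/3)*b = b*(5 + b**2 + 4*b/3))
(n(-1158) + 1541943) + p(c(6)) = ((1/3)*(-1158)*(15 + 3*(-1158)**2 + 4*(-1158)) + 1541943) + 1625 = ((1/3)*(-1158)*(15 + 3*1340964 - 4632) + 1541943) + 1625 = ((1/3)*(-1158)*(15 + 4022892 - 4632) + 1541943) + 1625 = ((1/3)*(-1158)*4018275 + 1541943) + 1625 = (-1551054150 + 1541943) + 1625 = -1549512207 + 1625 = -1549510582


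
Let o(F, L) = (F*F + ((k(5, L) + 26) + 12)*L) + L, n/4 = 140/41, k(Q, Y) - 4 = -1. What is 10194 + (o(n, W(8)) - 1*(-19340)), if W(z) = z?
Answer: 50525070/1681 ≈ 30057.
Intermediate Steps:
k(Q, Y) = 3 (k(Q, Y) = 4 - 1 = 3)
n = 560/41 (n = 4*(140/41) = 560/41 ≈ 13.659)
o(F, L) = F**2 + 42*L (o(F, L) = (F*F + ((3 + 26) + 12)*L) + L = (F**2 + (29 + 12)*L) + L = (F**2 + 41*L) + L = F**2 + 42*L)
10194 + (o(n, W(8)) - 1*(-19340)) = 10194 + (((560/41)**2 + 42*8) - 1*(-19340)) = 10194 + ((313600/1681 + 336) + 19340) = 10194 + (878416/1681 + 19340) = 10194 + 33388956/1681 = 50525070/1681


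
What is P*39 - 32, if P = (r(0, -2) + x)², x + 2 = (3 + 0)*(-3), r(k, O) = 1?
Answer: 3868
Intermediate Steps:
x = -11 (x = -2 + (3 + 0)*(-3) = -2 + 3*(-3) = -2 - 9 = -11)
P = 100 (P = (1 - 11)² = (-10)² = 100)
P*39 - 32 = 100*39 - 32 = 3900 - 32 = 3868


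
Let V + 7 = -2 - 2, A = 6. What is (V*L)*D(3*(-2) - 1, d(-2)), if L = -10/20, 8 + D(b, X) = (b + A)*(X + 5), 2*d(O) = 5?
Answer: -341/4 ≈ -85.250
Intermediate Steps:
d(O) = 5/2 (d(O) = (½)*5 = 5/2)
D(b, X) = -8 + (5 + X)*(6 + b) (D(b, X) = -8 + (b + 6)*(X + 5) = -8 + (6 + b)*(5 + X) = -8 + (5 + X)*(6 + b))
V = -11 (V = -7 + (-2 - 2) = -7 - 4 = -11)
L = -½ (L = -10*1/20 = -½ ≈ -0.50000)
(V*L)*D(3*(-2) - 1, d(-2)) = (-11*(-½))*(22 + 5*(3*(-2) - 1) + 6*(5/2) + 5*(3*(-2) - 1)/2) = 11*(22 + 5*(-6 - 1) + 15 + 5*(-6 - 1)/2)/2 = 11*(22 + 5*(-7) + 15 + (5/2)*(-7))/2 = 11*(22 - 35 + 15 - 35/2)/2 = (11/2)*(-31/2) = -341/4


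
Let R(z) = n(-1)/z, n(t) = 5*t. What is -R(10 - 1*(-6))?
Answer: 5/16 ≈ 0.31250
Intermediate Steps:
R(z) = -5/z (R(z) = (5*(-1))/z = -5/z)
-R(10 - 1*(-6)) = -(-5)/(10 - 1*(-6)) = -(-5)/(10 + 6) = -(-5)/16 = -1*(-5/16) = 5/16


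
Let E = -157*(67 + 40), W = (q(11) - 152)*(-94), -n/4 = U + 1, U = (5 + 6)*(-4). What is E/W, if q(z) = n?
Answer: 16799/1880 ≈ 8.9356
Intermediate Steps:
U = -44 (U = 11*(-4) = -44)
n = 172 (n = -4*(-44 + 1) = -4*(-43) = 172)
q(z) = 172
W = -1880 (W = (172 - 152)*(-94) = 20*(-94) = -1880)
E = -16799 (E = -157*107 = -16799)
E/W = -16799/(-1880) = -16799*(-1/1880) = 16799/1880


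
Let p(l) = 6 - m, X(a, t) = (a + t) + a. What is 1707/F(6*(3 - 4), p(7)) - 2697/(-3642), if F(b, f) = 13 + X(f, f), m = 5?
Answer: 1043341/9712 ≈ 107.43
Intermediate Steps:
X(a, t) = t + 2*a
p(l) = 1 (p(l) = 6 - 1*5 = 6 - 5 = 1)
F(b, f) = 13 + 3*f (F(b, f) = 13 + (f + 2*f) = 13 + 3*f)
1707/F(6*(3 - 4), p(7)) - 2697/(-3642) = 1707/(13 + 3*1) - 2697/(-3642) = 1707/(13 + 3) - 2697*(-1/3642) = 1707/16 + 899/1214 = 1043341/9712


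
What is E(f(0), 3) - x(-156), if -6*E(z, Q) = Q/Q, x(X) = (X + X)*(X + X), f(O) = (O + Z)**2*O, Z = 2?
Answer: -584065/6 ≈ -97344.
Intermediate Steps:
f(O) = O*(2 + O)**2 (f(O) = (O + 2)**2*O = (2 + O)**2*O = O*(2 + O)**2)
x(X) = 4*X**2 (x(X) = (2*X)*(2*X) = 4*X**2)
E(z, Q) = -1/6 (E(z, Q) = -Q/(6*Q) = -1/6*1 = -1/6)
E(f(0), 3) - x(-156) = -1/6 - 4*(-156)**2 = -1/6 - 4*24336 = -1/6 - 1*97344 = -1/6 - 97344 = -584065/6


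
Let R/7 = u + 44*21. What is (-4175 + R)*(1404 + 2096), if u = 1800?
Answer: 52125500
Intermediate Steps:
R = 19068 (R = 7*(1800 + 44*21) = 7*(1800 + 924) = 7*2724 = 19068)
(-4175 + R)*(1404 + 2096) = (-4175 + 19068)*(1404 + 2096) = 14893*3500 = 52125500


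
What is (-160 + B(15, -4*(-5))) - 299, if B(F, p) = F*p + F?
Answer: -144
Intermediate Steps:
B(F, p) = F + F*p
(-160 + B(15, -4*(-5))) - 299 = (-160 + 15*(1 - 4*(-5))) - 299 = (-160 + 15*(1 + 20)) - 299 = (-160 + 15*21) - 299 = (-160 + 315) - 299 = 155 - 299 = -144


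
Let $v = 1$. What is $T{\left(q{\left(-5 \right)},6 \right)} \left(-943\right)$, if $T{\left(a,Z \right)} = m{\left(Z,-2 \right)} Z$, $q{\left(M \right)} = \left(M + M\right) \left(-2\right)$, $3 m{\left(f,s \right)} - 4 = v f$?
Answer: $-18860$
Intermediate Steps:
$m{\left(f,s \right)} = \frac{4}{3} + \frac{f}{3}$ ($m{\left(f,s \right)} = \frac{4}{3} + \frac{1 f}{3} = \frac{4}{3} + \frac{f}{3}$)
$q{\left(M \right)} = - 4 M$ ($q{\left(M \right)} = 2 M \left(-2\right) = - 4 M$)
$T{\left(a,Z \right)} = Z \left(\frac{4}{3} + \frac{Z}{3}\right)$ ($T{\left(a,Z \right)} = \left(\frac{4}{3} + \frac{Z}{3}\right) Z = Z \left(\frac{4}{3} + \frac{Z}{3}\right)$)
$T{\left(q{\left(-5 \right)},6 \right)} \left(-943\right) = \frac{1}{3} \cdot 6 \left(4 + 6\right) \left(-943\right) = \frac{1}{3} \cdot 6 \cdot 10 \left(-943\right) = 20 \left(-943\right) = -18860$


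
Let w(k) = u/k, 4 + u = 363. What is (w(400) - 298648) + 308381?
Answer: 3893559/400 ≈ 9733.9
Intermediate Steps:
u = 359 (u = -4 + 363 = 359)
w(k) = 359/k
(w(400) - 298648) + 308381 = (359/400 - 298648) + 308381 = -119458841/400 + 308381 = 3893559/400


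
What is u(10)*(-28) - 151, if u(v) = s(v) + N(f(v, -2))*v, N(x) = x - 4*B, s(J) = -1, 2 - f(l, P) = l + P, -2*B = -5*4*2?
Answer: 23957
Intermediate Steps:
B = 20 (B = -(-5*4)*2/2 = -(-10)*2 = -1/2*(-40) = 20)
f(l, P) = 2 - P - l (f(l, P) = 2 - (l + P) = 2 - (P + l) = 2 + (-P - l) = 2 - P - l)
N(x) = -80 + x (N(x) = x - 4*20 = x - 80 = -80 + x)
u(v) = -1 + v*(-76 - v) (u(v) = -1 + (-80 + (2 - 1*(-2) - v))*v = -1 + (-80 + (2 + 2 - v))*v = -1 + (-80 + (4 - v))*v = -1 + (-76 - v)*v = -1 + v*(-76 - v))
u(10)*(-28) - 151 = (-1 - 1*10*(76 + 10))*(-28) - 151 = (-1 - 1*10*86)*(-28) - 151 = (-1 - 860)*(-28) - 151 = -861*(-28) - 151 = 24108 - 151 = 23957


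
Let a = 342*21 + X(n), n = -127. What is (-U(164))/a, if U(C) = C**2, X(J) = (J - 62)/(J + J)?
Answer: -6831584/1824417 ≈ -3.7445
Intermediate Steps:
X(J) = (-62 + J)/(2*J) (X(J) = (-62 + J)/((2*J)) = (-62 + J)*(1/(2*J)) = (-62 + J)/(2*J))
a = 1824417/254 (a = 342*21 + (1/2)*(-62 - 127)/(-127) = 7182 + (1/2)*(-1/127)*(-189) = 7182 + 189/254 = 1824417/254 ≈ 7182.7)
(-U(164))/a = (-1*164**2)/(1824417/254) = -1*26896*(254/1824417) = -26896*254/1824417 = -6831584/1824417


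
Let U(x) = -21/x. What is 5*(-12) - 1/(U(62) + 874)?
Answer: -3250082/54167 ≈ -60.001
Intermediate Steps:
5*(-12) - 1/(U(62) + 874) = 5*(-12) - 1/(-21/62 + 874) = -60 - 1/(-21*1/62 + 874) = -60 - 1/(-21/62 + 874) = -60 - 1/54167/62 = -60 - 1*62/54167 = -60 - 62/54167 = -3250082/54167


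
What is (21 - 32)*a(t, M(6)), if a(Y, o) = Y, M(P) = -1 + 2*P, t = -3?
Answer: 33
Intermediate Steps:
(21 - 32)*a(t, M(6)) = (21 - 32)*(-3) = -11*(-3) = 33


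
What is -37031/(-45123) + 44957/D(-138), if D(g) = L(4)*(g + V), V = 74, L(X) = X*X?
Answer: -1990674967/46205952 ≈ -43.083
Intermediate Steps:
L(X) = X**2
D(g) = 1184 + 16*g (D(g) = 4**2*(g + 74) = 16*(74 + g) = 1184 + 16*g)
-37031/(-45123) + 44957/D(-138) = -37031/(-45123) + 44957/(1184 + 16*(-138)) = -37031*(-1/45123) + 44957/(1184 - 2208) = 37031/45123 + 44957/(-1024) = 37031/45123 + 44957*(-1/1024) = 37031/45123 - 44957/1024 = -1990674967/46205952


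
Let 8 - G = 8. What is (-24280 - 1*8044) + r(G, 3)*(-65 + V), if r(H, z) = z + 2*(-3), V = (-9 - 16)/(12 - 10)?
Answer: -64183/2 ≈ -32092.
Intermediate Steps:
G = 0 (G = 8 - 1*8 = 8 - 8 = 0)
V = -25/2 ≈ -12.500
r(H, z) = -6 + z (r(H, z) = z - 6 = -6 + z)
(-24280 - 1*8044) + r(G, 3)*(-65 + V) = (-24280 - 1*8044) + (-6 + 3)*(-65 - 25/2) = (-24280 - 8044) - 3*(-155/2) = -32324 + 465/2 = -64183/2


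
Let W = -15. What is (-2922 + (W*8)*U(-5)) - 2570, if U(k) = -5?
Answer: -4892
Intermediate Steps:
(-2922 + (W*8)*U(-5)) - 2570 = (-2922 - 15*8*(-5)) - 2570 = (-2922 - 120*(-5)) - 2570 = (-2922 + 600) - 2570 = -2322 - 2570 = -4892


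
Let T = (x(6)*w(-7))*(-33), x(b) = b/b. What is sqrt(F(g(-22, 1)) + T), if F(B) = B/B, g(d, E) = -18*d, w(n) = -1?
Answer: sqrt(34) ≈ 5.8309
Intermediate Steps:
x(b) = 1
F(B) = 1
T = 33 (T = (1*(-1))*(-33) = -1*(-33) = 33)
sqrt(F(g(-22, 1)) + T) = sqrt(1 + 33) = sqrt(34)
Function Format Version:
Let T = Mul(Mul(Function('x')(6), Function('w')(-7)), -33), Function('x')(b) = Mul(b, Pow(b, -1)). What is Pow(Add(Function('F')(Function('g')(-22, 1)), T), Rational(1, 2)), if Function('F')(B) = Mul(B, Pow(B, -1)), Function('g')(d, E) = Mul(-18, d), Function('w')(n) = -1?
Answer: Pow(34, Rational(1, 2)) ≈ 5.8309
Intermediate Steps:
Function('x')(b) = 1
Function('F')(B) = 1
T = 33 (T = Mul(Mul(1, -1), -33) = Mul(-1, -33) = 33)
Pow(Add(Function('F')(Function('g')(-22, 1)), T), Rational(1, 2)) = Pow(Add(1, 33), Rational(1, 2)) = Pow(34, Rational(1, 2))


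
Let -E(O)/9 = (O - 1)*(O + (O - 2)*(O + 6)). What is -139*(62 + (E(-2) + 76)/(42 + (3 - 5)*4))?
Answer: -118011/17 ≈ -6941.8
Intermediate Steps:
E(O) = -9*(-1 + O)*(O + (-2 + O)*(6 + O)) (E(O) = -9*(O - 1)*(O + (O - 2)*(O + 6)) = -9*(-1 + O)*(O + (-2 + O)*(6 + O)))
-139*(62 + (E(-2) + 76)/(42 + (3 - 5)*4)) = -139*(62 + ((-108 - 36*(-2)**2 - 9*(-2)**3 + 153*(-2)) + 76)/(42 + (3 - 5)*4)) = -139*(62 + ((-108 - 36*4 - 9*(-8) - 306) + 76)/(42 - 2*4)) = -139*(62 + ((-108 - 144 + 72 - 306) + 76)/(42 - 8)) = -139*(62 + (-486 + 76)/34) = -139*(62 - 410*1/34) = -139*(62 - 205/17) = -139*849/17 = -118011/17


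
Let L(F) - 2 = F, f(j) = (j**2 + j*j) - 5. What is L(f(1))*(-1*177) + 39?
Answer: 216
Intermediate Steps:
f(j) = -5 + 2*j**2 (f(j) = (j**2 + j**2) - 5 = 2*j**2 - 5 = -5 + 2*j**2)
L(F) = 2 + F
L(f(1))*(-1*177) + 39 = (2 + (-5 + 2*1**2))*(-1*177) + 39 = (2 + (-5 + 2*1))*(-177) + 39 = (2 + (-5 + 2))*(-177) + 39 = (2 - 3)*(-177) + 39 = -1*(-177) + 39 = 177 + 39 = 216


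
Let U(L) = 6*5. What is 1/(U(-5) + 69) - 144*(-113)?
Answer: 1610929/99 ≈ 16272.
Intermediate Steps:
U(L) = 30
1/(U(-5) + 69) - 144*(-113) = 1/(30 + 69) - 144*(-113) = 1/99 + 16272 = 1610929/99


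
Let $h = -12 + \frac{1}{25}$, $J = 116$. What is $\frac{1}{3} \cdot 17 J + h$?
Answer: $\frac{48403}{75} \approx 645.37$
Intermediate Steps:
$h = - \frac{299}{25}$ ($h = -12 + \frac{1}{25} = - \frac{299}{25} \approx -11.96$)
$\frac{1}{3} \cdot 17 J + h = \frac{1}{3} \cdot 17 \cdot 116 - \frac{299}{25} = \frac{17}{3} \cdot 116 - \frac{299}{25} = \frac{1972}{3} - \frac{299}{25} = \frac{48403}{75}$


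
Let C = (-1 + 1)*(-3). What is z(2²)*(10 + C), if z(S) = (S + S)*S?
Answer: 320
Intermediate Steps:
C = 0 (C = 0*(-3) = 0)
z(S) = 2*S² (z(S) = (2*S)*S = 2*S²)
z(2²)*(10 + C) = (2*(2²)²)*(10 + 0) = (2*4²)*10 = (2*16)*10 = 32*10 = 320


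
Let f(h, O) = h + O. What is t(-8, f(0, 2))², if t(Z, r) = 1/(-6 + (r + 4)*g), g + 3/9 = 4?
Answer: 1/256 ≈ 0.0039063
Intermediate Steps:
g = 11/3 (g = -⅓ + 4 = 11/3 ≈ 3.6667)
f(h, O) = O + h
t(Z, r) = 1/(26/3 + 11*r/3) (t(Z, r) = 1/(-6 + (r + 4)*(11/3)) = 1/(-6 + (4 + r)*(11/3)) = 1/(-6 + (44/3 + 11*r/3)) = 1/(26/3 + 11*r/3))
t(-8, f(0, 2))² = (3/(26 + 11*(2 + 0)))² = (3/(26 + 11*2))² = (3/(26 + 22))² = (3/48)² = (3*(1/48))² = (1/16)² = 1/256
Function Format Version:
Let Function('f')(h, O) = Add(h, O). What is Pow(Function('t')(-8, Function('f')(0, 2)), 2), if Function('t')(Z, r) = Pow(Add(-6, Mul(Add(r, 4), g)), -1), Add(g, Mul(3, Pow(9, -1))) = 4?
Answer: Rational(1, 256) ≈ 0.0039063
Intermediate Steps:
g = Rational(11, 3) (g = Add(Rational(-1, 3), 4) = Rational(11, 3) ≈ 3.6667)
Function('f')(h, O) = Add(O, h)
Function('t')(Z, r) = Pow(Add(Rational(26, 3), Mul(Rational(11, 3), r)), -1) (Function('t')(Z, r) = Pow(Add(-6, Mul(Add(r, 4), Rational(11, 3))), -1) = Pow(Add(-6, Mul(Add(4, r), Rational(11, 3))), -1) = Pow(Add(-6, Add(Rational(44, 3), Mul(Rational(11, 3), r))), -1) = Pow(Add(Rational(26, 3), Mul(Rational(11, 3), r)), -1))
Pow(Function('t')(-8, Function('f')(0, 2)), 2) = Pow(Mul(3, Pow(Add(26, Mul(11, Add(2, 0))), -1)), 2) = Pow(Mul(3, Pow(Add(26, Mul(11, 2)), -1)), 2) = Pow(Mul(3, Pow(Add(26, 22), -1)), 2) = Pow(Mul(3, Pow(48, -1)), 2) = Pow(Mul(3, Rational(1, 48)), 2) = Pow(Rational(1, 16), 2) = Rational(1, 256)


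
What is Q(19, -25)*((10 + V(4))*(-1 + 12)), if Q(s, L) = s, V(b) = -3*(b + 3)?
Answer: -2299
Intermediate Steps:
V(b) = -9 - 3*b (V(b) = -3*(3 + b) = -9 - 3*b)
Q(19, -25)*((10 + V(4))*(-1 + 12)) = 19*((10 + (-9 - 3*4))*(-1 + 12)) = 19*((10 + (-9 - 12))*11) = 19*((10 - 21)*11) = 19*(-11*11) = 19*(-121) = -2299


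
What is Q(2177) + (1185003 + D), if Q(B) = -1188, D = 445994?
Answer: 1629809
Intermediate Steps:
Q(2177) + (1185003 + D) = -1188 + (1185003 + 445994) = -1188 + 1630997 = 1629809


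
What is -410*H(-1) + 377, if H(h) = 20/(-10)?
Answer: 1197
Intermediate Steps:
H(h) = -2 (H(h) = 20*(-1/10) = -2)
-410*H(-1) + 377 = -410*(-2) + 377 = 820 + 377 = 1197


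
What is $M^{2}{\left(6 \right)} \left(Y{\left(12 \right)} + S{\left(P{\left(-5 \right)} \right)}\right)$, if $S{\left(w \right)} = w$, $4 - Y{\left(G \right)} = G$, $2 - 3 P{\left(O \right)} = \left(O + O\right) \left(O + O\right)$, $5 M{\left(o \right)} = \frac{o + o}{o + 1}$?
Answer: $- \frac{5856}{1225} \approx -4.7804$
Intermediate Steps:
$M{\left(o \right)} = \frac{2 o}{5 \left(1 + o\right)}$ ($M{\left(o \right)} = \frac{\left(o + o\right) \frac{1}{o + 1}}{5} = \frac{2 o \frac{1}{1 + o}}{5} = \frac{2 o}{5 \left(1 + o\right)}$)
$P{\left(O \right)} = \frac{2}{3} - \frac{4 O^{2}}{3}$ ($P{\left(O \right)} = \frac{2}{3} - \frac{\left(O + O\right) \left(O + O\right)}{3} = \frac{2}{3} - \frac{2 O 2 O}{3} = \frac{2}{3} - \frac{4 O^{2}}{3}$)
$Y{\left(G \right)} = 4 - G$
$M^{2}{\left(6 \right)} \left(Y{\left(12 \right)} + S{\left(P{\left(-5 \right)} \right)}\right) = \left(\frac{2}{5} \cdot 6 \frac{1}{1 + 6}\right)^{2} \left(\left(4 - 12\right) + \left(\frac{2}{3} - \frac{4 \left(-5\right)^{2}}{3}\right)\right) = \left(\frac{2}{5} \cdot 6 \cdot \frac{1}{7}\right)^{2} \left(\left(4 - 12\right) + \left(\frac{2}{3} - \frac{100}{3}\right)\right) = \left(\frac{2}{5} \cdot 6 \cdot \frac{1}{7}\right)^{2} \left(-8 + \left(\frac{2}{3} - \frac{100}{3}\right)\right) = \left(\frac{12}{35}\right)^{2} \left(-8 - \frac{98}{3}\right) = \frac{144}{1225} \left(- \frac{122}{3}\right) = - \frac{5856}{1225}$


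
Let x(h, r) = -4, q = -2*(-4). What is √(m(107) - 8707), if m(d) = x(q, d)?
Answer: I*√8711 ≈ 93.333*I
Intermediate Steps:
q = 8
m(d) = -4
√(m(107) - 8707) = √(-4 - 8707) = √(-8711) = I*√8711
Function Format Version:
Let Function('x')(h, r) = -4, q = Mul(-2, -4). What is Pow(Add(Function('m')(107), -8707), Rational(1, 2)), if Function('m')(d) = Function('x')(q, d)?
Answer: Mul(I, Pow(8711, Rational(1, 2))) ≈ Mul(93.333, I)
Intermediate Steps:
q = 8
Function('m')(d) = -4
Pow(Add(Function('m')(107), -8707), Rational(1, 2)) = Pow(Add(-4, -8707), Rational(1, 2)) = Pow(-8711, Rational(1, 2)) = Mul(I, Pow(8711, Rational(1, 2)))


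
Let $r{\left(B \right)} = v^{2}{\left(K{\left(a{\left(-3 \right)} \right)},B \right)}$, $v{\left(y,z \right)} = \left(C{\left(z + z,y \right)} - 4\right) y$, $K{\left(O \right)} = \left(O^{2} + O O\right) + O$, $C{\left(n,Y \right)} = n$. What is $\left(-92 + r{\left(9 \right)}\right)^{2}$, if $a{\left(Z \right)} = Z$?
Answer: $1936704064$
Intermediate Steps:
$K{\left(O \right)} = O + 2 O^{2}$ ($K{\left(O \right)} = \left(O^{2} + O^{2}\right) + O = 2 O^{2} + O = O + 2 O^{2}$)
$v{\left(y,z \right)} = y \left(-4 + 2 z\right)$ ($v{\left(y,z \right)} = \left(\left(z + z\right) - 4\right) y = \left(2 z - 4\right) y = \left(-4 + 2 z\right) y = y \left(-4 + 2 z\right)$)
$r{\left(B \right)} = \left(-60 + 30 B\right)^{2}$ ($r{\left(B \right)} = \left(2 \left(- 3 \left(1 + 2 \left(-3\right)\right)\right) \left(-2 + B\right)\right)^{2} = \left(2 \left(- 3 \left(1 - 6\right)\right) \left(-2 + B\right)\right)^{2} = \left(2 \left(\left(-3\right) \left(-5\right)\right) \left(-2 + B\right)\right)^{2} = \left(2 \cdot 15 \left(-2 + B\right)\right)^{2} = \left(-60 + 30 B\right)^{2}$)
$\left(-92 + r{\left(9 \right)}\right)^{2} = \left(-92 + 900 \left(-2 + 9\right)^{2}\right)^{2} = \left(-92 + 900 \cdot 7^{2}\right)^{2} = \left(-92 + 900 \cdot 49\right)^{2} = \left(-92 + 44100\right)^{2} = 44008^{2} = 1936704064$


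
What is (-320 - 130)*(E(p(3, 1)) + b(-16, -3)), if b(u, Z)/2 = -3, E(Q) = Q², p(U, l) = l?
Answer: 2250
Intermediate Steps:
b(u, Z) = -6 (b(u, Z) = 2*(-3) = -6)
(-320 - 130)*(E(p(3, 1)) + b(-16, -3)) = (-320 - 130)*(1² - 6) = -450*(1 - 6) = -450*(-5) = 2250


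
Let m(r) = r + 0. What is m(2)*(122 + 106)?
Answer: 456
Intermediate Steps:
m(r) = r
m(2)*(122 + 106) = 2*(122 + 106) = 2*228 = 456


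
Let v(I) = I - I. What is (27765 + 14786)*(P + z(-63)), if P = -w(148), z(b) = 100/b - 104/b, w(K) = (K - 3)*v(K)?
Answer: 170204/63 ≈ 2701.7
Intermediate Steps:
v(I) = 0
w(K) = 0 (w(K) = (K - 3)*0 = (-3 + K)*0 = 0)
z(b) = -4/b
P = 0 (P = -1*0 = 0)
(27765 + 14786)*(P + z(-63)) = (27765 + 14786)*(0 - 4/(-63)) = 42551*(0 - 4*(-1/63)) = 42551*(0 + 4/63) = 42551*(4/63) = 170204/63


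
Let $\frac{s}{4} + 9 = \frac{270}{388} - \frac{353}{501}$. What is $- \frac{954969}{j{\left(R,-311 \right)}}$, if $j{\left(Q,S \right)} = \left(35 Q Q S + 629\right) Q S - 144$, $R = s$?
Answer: $\frac{109601791816935377637}{18178846613488174843271266} \approx 6.0291 \cdot 10^{-6}$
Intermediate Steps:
$s = - \frac{1751186}{48597}$ ($s = -36 + 4 \left(\frac{270}{388} - \frac{353}{501}\right) = -36 + 4 \left(270 \cdot \frac{1}{388} - \frac{353}{501}\right) = -36 + 4 \left(\frac{135}{194} - \frac{353}{501}\right) = -36 + 4 \left(- \frac{847}{97194}\right) = -36 - \frac{1694}{48597} = - \frac{1751186}{48597} \approx -36.035$)
$R = - \frac{1751186}{48597} \approx -36.035$
$j{\left(Q,S \right)} = -144 + Q S \left(629 + 35 S Q^{2}\right)$ ($j{\left(Q,S \right)} = \left(35 Q^{2} S + 629\right) Q S - 144 = \left(35 S Q^{2} + 629\right) Q S - 144 = \left(629 + 35 S Q^{2}\right) Q S - 144 = Q \left(629 + 35 S Q^{2}\right) S - 144 = Q S \left(629 + 35 S Q^{2}\right) - 144 = -144 + Q S \left(629 + 35 S Q^{2}\right)$)
$- \frac{954969}{j{\left(R,-311 \right)}} = - \frac{954969}{-144 + 35 \left(- \frac{1751186}{48597}\right)^{3} \left(-311\right)^{2} + 629 \left(- \frac{1751186}{48597}\right) \left(-311\right)} = - \frac{954969}{-144 + 35 \left(- \frac{5370278761297222856}{114769999672173}\right) 96721 + \frac{342565254134}{48597}} = - \frac{954969}{-144 - \frac{18179655622500004214931160}{114769999672173} + \frac{342565254134}{48597}} = - \frac{954969}{- \frac{18178846613488174843271266}{114769999672173}} = \left(-954969\right) \left(- \frac{114769999672173}{18178846613488174843271266}\right) = \frac{109601791816935377637}{18178846613488174843271266}$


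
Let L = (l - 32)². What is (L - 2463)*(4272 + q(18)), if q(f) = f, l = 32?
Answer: -10566270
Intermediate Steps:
L = 0 (L = (32 - 32)² = 0² = 0)
(L - 2463)*(4272 + q(18)) = (0 - 2463)*(4272 + 18) = -2463*4290 = -10566270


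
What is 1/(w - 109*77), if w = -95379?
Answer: -1/103772 ≈ -9.6365e-6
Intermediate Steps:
1/(w - 109*77) = 1/(-95379 - 109*77) = 1/(-95379 - 8393) = 1/(-103772) = -1/103772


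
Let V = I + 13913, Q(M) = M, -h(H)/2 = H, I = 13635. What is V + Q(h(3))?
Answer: 27542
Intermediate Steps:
h(H) = -2*H
V = 27548 (V = 13635 + 13913 = 27548)
V + Q(h(3)) = 27548 - 2*3 = 27548 - 6 = 27542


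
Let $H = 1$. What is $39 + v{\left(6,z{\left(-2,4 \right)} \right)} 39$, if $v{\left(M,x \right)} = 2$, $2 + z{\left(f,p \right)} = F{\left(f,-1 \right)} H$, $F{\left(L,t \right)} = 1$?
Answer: $117$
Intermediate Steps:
$z{\left(f,p \right)} = -1$ ($z{\left(f,p \right)} = -2 + 1 \cdot 1 = -2 + 1 = -1$)
$39 + v{\left(6,z{\left(-2,4 \right)} \right)} 39 = 39 + 2 \cdot 39 = 39 + 78 = 117$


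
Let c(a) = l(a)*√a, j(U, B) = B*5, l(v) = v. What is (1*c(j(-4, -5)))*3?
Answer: -375*I ≈ -375.0*I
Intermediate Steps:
j(U, B) = 5*B
c(a) = a^(3/2) (c(a) = a*√a = a^(3/2))
(1*c(j(-4, -5)))*3 = (1*(5*(-5))^(3/2))*3 = (1*(-25)^(3/2))*3 = (1*(-125*I))*3 = -125*I*3 = -375*I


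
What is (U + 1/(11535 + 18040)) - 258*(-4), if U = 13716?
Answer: 436172101/29575 ≈ 14748.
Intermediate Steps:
(U + 1/(11535 + 18040)) - 258*(-4) = (13716 + 1/(11535 + 18040)) - 258*(-4) = (13716 + 1/29575) + 1032 = 405650701/29575 + 1032 = 436172101/29575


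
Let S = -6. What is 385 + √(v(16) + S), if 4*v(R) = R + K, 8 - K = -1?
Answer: 771/2 ≈ 385.50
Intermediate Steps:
K = 9 (K = 8 - 1*(-1) = 8 + 1 = 9)
v(R) = 9/4 + R/4 (v(R) = (R + 9)/4 = (9 + R)/4 = 9/4 + R/4)
385 + √(v(16) + S) = 385 + √((9/4 + (¼)*16) - 6) = 385 + √((9/4 + 4) - 6) = 385 + √(25/4 - 6) = 385 + √(¼) = 385 + ½ = 771/2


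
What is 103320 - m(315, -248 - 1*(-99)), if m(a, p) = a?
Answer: 103005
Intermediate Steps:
103320 - m(315, -248 - 1*(-99)) = 103320 - 1*315 = 103320 - 315 = 103005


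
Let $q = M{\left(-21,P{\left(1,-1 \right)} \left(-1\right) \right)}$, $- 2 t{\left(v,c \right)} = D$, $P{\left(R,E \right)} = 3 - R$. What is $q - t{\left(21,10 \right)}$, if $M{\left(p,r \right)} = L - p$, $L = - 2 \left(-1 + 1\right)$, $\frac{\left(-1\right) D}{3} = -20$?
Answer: $51$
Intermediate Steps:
$D = 60$ ($D = \left(-3\right) \left(-20\right) = 60$)
$t{\left(v,c \right)} = -30$ ($t{\left(v,c \right)} = \left(- \frac{1}{2}\right) 60 = -30$)
$L = 0$ ($L = \left(-2\right) 0 = 0$)
$M{\left(p,r \right)} = - p$ ($M{\left(p,r \right)} = 0 - p = - p$)
$q = 21$ ($q = \left(-1\right) \left(-21\right) = 21$)
$q - t{\left(21,10 \right)} = 21 - -30 = 21 + 30 = 51$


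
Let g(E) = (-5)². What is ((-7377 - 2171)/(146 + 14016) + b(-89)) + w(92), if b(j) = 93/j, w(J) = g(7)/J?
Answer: -83919323/57979228 ≈ -1.4474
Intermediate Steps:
g(E) = 25
w(J) = 25/J
((-7377 - 2171)/(146 + 14016) + b(-89)) + w(92) = ((-7377 - 2171)/(146 + 14016) + 93/(-89)) + 25/92 = (-9548/14162 + 93*(-1/89)) + 25*(1/92) = (-9548*1/14162 - 93/89) + 25/92 = (-4774/7081 - 93/89) + 25/92 = -1083419/630209 + 25/92 = -83919323/57979228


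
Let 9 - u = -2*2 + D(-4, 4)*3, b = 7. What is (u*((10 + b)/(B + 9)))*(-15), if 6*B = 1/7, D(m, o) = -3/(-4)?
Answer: -230265/758 ≈ -303.78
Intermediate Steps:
D(m, o) = 3/4 (D(m, o) = -3*(-1/4) = 3/4)
B = 1/42 (B = (1/6)/7 = (1/6)*(1/7) = 1/42 ≈ 0.023810)
u = 43/4 (u = 9 - (-2*2 + (3/4)*3) = 9 - (-4 + 9/4) = 9 - 1*(-7/4) = 9 + 7/4 = 43/4 ≈ 10.750)
(u*((10 + b)/(B + 9)))*(-15) = (43*((10 + 7)/(1/42 + 9))/4)*(-15) = (43*(17/(379/42))/4)*(-15) = (43*(17*(42/379))/4)*(-15) = ((43/4)*(714/379))*(-15) = (15351/758)*(-15) = -230265/758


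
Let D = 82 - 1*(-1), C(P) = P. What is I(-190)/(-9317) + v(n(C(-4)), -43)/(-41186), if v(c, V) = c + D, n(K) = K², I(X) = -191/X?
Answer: -45779824/18227173195 ≈ -0.0025116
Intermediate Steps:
D = 83 (D = 82 + 1 = 83)
v(c, V) = 83 + c (v(c, V) = c + 83 = 83 + c)
I(-190)/(-9317) + v(n(C(-4)), -43)/(-41186) = -191/(-190)/(-9317) + (83 + (-4)²)/(-41186) = -191*(-1/190)*(-1/9317) + (83 + 16)*(-1/41186) = (191/190)*(-1/9317) + 99*(-1/41186) = -191/1770230 - 99/41186 = -45779824/18227173195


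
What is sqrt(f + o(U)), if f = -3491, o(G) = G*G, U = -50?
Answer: I*sqrt(991) ≈ 31.48*I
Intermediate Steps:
o(G) = G**2
sqrt(f + o(U)) = sqrt(-3491 + (-50)**2) = sqrt(-3491 + 2500) = sqrt(-991) = I*sqrt(991)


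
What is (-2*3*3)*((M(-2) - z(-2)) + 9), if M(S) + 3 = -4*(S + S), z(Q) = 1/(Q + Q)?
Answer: -801/2 ≈ -400.50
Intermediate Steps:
z(Q) = 1/(2*Q)
M(S) = -3 - 8*S (M(S) = -3 - 4*(S + S) = -3 - 8*S)
(-2*3*3)*((M(-2) - z(-2)) + 9) = (-2*3*3)*(((-3 - 8*(-2)) - 1/(2*(-2))) + 9) = (-6*3)*(((-3 + 16) - (-1)/(2*2)) + 9) = -18*((13 - 1*(-¼)) + 9) = -18*((13 + ¼) + 9) = -18*(53/4 + 9) = -18*89/4 = -801/2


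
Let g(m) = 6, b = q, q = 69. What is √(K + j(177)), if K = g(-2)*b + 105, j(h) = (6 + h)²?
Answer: 2*√8502 ≈ 184.41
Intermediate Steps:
b = 69
K = 519 (K = 6*69 + 105 = 414 + 105 = 519)
√(K + j(177)) = √(519 + (6 + 177)²) = √(519 + 183²) = √(519 + 33489) = √34008 = 2*√8502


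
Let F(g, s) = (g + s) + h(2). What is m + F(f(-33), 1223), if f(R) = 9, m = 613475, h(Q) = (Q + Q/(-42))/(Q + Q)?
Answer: 51635429/84 ≈ 6.1471e+5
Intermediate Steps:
h(Q) = 41/84 (h(Q) = (Q + Q*(-1/42))/((2*Q)) = (Q - Q/42)*(1/(2*Q)) = (41*Q/42)*(1/(2*Q)) = 41/84)
F(g, s) = 41/84 + g + s (F(g, s) = (g + s) + 41/84 = 41/84 + g + s)
m + F(f(-33), 1223) = 613475 + (41/84 + 9 + 1223) = 613475 + 103529/84 = 51635429/84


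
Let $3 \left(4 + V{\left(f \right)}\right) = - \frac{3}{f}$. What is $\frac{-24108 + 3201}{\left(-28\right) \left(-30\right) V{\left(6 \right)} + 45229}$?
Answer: $- \frac{20907}{41729} \approx -0.50102$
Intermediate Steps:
$V{\left(f \right)} = -4 - \frac{1}{f}$ ($V{\left(f \right)} = -4 + \frac{\left(-3\right) \frac{1}{f}}{3} = -4 - \frac{1}{f}$)
$\frac{-24108 + 3201}{\left(-28\right) \left(-30\right) V{\left(6 \right)} + 45229} = \frac{-24108 + 3201}{\left(-28\right) \left(-30\right) \left(-4 - \frac{1}{6}\right) + 45229} = - \frac{20907}{840 \left(-4 - \frac{1}{6}\right) + 45229} = - \frac{20907}{840 \left(- \frac{25}{6}\right) + 45229} = - \frac{20907}{-3500 + 45229} = - \frac{20907}{41729}$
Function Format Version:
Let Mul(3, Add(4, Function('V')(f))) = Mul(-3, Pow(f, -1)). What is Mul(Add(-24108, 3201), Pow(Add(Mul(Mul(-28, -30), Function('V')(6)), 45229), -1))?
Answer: Rational(-20907, 41729) ≈ -0.50102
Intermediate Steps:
Function('V')(f) = Add(-4, Mul(-1, Pow(f, -1))) (Function('V')(f) = Add(-4, Mul(Rational(1, 3), Mul(-3, Pow(f, -1)))) = Add(-4, Mul(-1, Pow(f, -1))))
Mul(Add(-24108, 3201), Pow(Add(Mul(Mul(-28, -30), Function('V')(6)), 45229), -1)) = Mul(Add(-24108, 3201), Pow(Add(Mul(Mul(-28, -30), Add(-4, Mul(-1, Pow(6, -1)))), 45229), -1)) = Mul(-20907, Pow(Add(Mul(840, Add(-4, Mul(-1, Rational(1, 6)))), 45229), -1)) = Mul(-20907, Pow(Add(Mul(840, Add(-4, Rational(-1, 6))), 45229), -1)) = Mul(-20907, Pow(Add(Mul(840, Rational(-25, 6)), 45229), -1)) = Mul(-20907, Pow(Add(-3500, 45229), -1)) = Mul(-20907, Pow(41729, -1)) = Mul(-20907, Rational(1, 41729)) = Rational(-20907, 41729)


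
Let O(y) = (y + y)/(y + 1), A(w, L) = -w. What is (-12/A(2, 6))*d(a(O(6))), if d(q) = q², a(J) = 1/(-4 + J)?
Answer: 147/128 ≈ 1.1484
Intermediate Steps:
O(y) = 2*y/(1 + y) (O(y) = (2*y)/(1 + y) = 2*y/(1 + y))
(-12/A(2, 6))*d(a(O(6))) = (-12/((-1*2)))*(1/(-4 + 2*6/(1 + 6)))² = (-12/(-2))*(1/(-4 + 2*6/7))² = (-12*(-½))*(1/(-4 + 2*6*(⅐)))² = 6*(1/(-4 + 12/7))² = 6*(1/(-16/7))² = 6*(-7/16)² = 6*(49/256) = 147/128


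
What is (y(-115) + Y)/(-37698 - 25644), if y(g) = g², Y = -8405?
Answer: -2410/31671 ≈ -0.076095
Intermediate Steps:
(y(-115) + Y)/(-37698 - 25644) = ((-115)² - 8405)/(-37698 - 25644) = (13225 - 8405)/(-63342) = 4820*(-1/63342) = -2410/31671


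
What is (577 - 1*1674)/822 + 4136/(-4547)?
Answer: -8387851/3737634 ≈ -2.2442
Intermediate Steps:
(577 - 1*1674)/822 + 4136/(-4547) = (577 - 1674)*(1/822) + 4136*(-1/4547) = -1097*1/822 - 4136/4547 = -1097/822 - 4136/4547 = -8387851/3737634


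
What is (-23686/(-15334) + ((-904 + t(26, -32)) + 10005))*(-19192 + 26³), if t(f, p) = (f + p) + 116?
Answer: -114142249280/7667 ≈ -1.4887e+7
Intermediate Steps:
t(f, p) = 116 + f + p
(-23686/(-15334) + ((-904 + t(26, -32)) + 10005))*(-19192 + 26³) = (-23686/(-15334) + ((-904 + (116 + 26 - 32)) + 10005))*(-19192 + 26³) = (-23686*(-1/15334) + ((-904 + 110) + 10005))*(-19192 + 17576) = (11843/7667 + (-794 + 10005))*(-1616) = (11843/7667 + 9211)*(-1616) = (70632580/7667)*(-1616) = -114142249280/7667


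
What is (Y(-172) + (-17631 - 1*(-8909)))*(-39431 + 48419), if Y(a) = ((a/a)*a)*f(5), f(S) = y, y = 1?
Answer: -79939272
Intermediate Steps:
f(S) = 1
Y(a) = a (Y(a) = ((a/a)*a)*1 = (1*a)*1 = a*1 = a)
(Y(-172) + (-17631 - 1*(-8909)))*(-39431 + 48419) = (-172 + (-17631 - 1*(-8909)))*(-39431 + 48419) = (-172 + (-17631 + 8909))*8988 = (-172 - 8722)*8988 = -8894*8988 = -79939272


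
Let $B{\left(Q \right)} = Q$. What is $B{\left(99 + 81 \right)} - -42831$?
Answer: $43011$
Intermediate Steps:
$B{\left(99 + 81 \right)} - -42831 = \left(99 + 81\right) - -42831 = 180 + 42831 = 43011$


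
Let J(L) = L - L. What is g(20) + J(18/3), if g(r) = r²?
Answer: 400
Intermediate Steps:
J(L) = 0
g(20) + J(18/3) = 20² + 0 = 400 + 0 = 400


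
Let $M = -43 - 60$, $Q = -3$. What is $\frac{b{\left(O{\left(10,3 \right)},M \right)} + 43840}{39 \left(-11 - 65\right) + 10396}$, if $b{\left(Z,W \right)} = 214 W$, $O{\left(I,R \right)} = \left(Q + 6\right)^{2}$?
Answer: $\frac{10899}{3716} \approx 2.933$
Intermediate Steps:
$O{\left(I,R \right)} = 9$ ($O{\left(I,R \right)} = \left(-3 + 6\right)^{2} = 3^{2} = 9$)
$M = -103$ ($M = -43 - 60 = -103$)
$\frac{b{\left(O{\left(10,3 \right)},M \right)} + 43840}{39 \left(-11 - 65\right) + 10396} = \frac{214 \left(-103\right) + 43840}{39 \left(-11 - 65\right) + 10396} = \frac{-22042 + 43840}{39 \left(-76\right) + 10396} = \frac{21798}{-2964 + 10396} = \frac{21798}{7432} = 21798 \cdot \frac{1}{7432} = \frac{10899}{3716}$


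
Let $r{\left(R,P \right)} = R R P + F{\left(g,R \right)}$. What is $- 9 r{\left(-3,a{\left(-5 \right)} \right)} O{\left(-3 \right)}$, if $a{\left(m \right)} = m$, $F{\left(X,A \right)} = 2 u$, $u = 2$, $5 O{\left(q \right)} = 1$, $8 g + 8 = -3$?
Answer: $\frac{369}{5} \approx 73.8$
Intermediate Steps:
$g = - \frac{11}{8}$ ($g = -1 + \frac{1}{8} \left(-3\right) = -1 - \frac{3}{8} = - \frac{11}{8} \approx -1.375$)
$O{\left(q \right)} = \frac{1}{5}$ ($O{\left(q \right)} = \frac{1}{5} \cdot 1 = \frac{1}{5}$)
$F{\left(X,A \right)} = 4$ ($F{\left(X,A \right)} = 2 \cdot 2 = 4$)
$r{\left(R,P \right)} = 4 + P R^{2}$ ($r{\left(R,P \right)} = R R P + 4 = R^{2} P + 4 = P R^{2} + 4 = 4 + P R^{2}$)
$- 9 r{\left(-3,a{\left(-5 \right)} \right)} O{\left(-3 \right)} = - 9 \left(4 - 5 \left(-3\right)^{2}\right) \frac{1}{5} = - 9 \left(4 - 45\right) \frac{1}{5} = \left(-9\right) \left(-41\right) \frac{1}{5} = 369 \cdot \frac{1}{5} = \frac{369}{5}$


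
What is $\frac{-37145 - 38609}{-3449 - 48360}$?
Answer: $\frac{75754}{51809} \approx 1.4622$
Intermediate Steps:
$\frac{-37145 - 38609}{-3449 - 48360} = - \frac{75754}{-51809} = \left(-75754\right) \left(- \frac{1}{51809}\right) = \frac{75754}{51809}$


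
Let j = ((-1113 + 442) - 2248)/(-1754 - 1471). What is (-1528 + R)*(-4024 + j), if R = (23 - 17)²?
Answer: 6452641884/1075 ≈ 6.0025e+6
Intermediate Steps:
j = 973/1075 (j = (-671 - 2248)/(-3225) = -2919*(-1/3225) = 973/1075 ≈ 0.90512)
R = 36 (R = 6² = 36)
(-1528 + R)*(-4024 + j) = (-1528 + 36)*(-4024 + 973/1075) = -1492*(-4324827/1075) = 6452641884/1075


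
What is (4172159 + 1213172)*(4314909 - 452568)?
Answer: 20799984719871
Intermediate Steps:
(4172159 + 1213172)*(4314909 - 452568) = 5385331*3862341 = 20799984719871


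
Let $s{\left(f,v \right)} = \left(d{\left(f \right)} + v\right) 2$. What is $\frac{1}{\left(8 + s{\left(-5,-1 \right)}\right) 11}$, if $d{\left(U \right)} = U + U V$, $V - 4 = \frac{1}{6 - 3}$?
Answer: $- \frac{3}{1562} \approx -0.0019206$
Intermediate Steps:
$V = \frac{13}{3}$ ($V = 4 + \frac{1}{6 - 3} = 4 + \frac{1}{3} = \frac{13}{3} \approx 4.3333$)
$d{\left(U \right)} = \frac{16 U}{3}$ ($d{\left(U \right)} = U + U \frac{13}{3} = U + \frac{13 U}{3} = \frac{16 U}{3}$)
$s{\left(f,v \right)} = 2 v + \frac{32 f}{3}$ ($s{\left(f,v \right)} = \left(\frac{16 f}{3} + v\right) 2 = \left(v + \frac{16 f}{3}\right) 2 = 2 v + \frac{32 f}{3}$)
$\frac{1}{\left(8 + s{\left(-5,-1 \right)}\right) 11} = \frac{1}{\left(8 + \left(2 \left(-1\right) + \frac{32}{3} \left(-5\right)\right)\right) 11} = \frac{1}{\left(8 - \frac{166}{3}\right) 11} = \frac{1}{\left(- \frac{142}{3}\right) 11} = \frac{1}{- \frac{1562}{3}} = - \frac{3}{1562}$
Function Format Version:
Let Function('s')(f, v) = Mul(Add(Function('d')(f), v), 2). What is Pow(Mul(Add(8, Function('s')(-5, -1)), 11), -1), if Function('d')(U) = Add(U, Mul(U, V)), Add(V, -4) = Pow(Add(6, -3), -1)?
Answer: Rational(-3, 1562) ≈ -0.0019206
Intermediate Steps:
V = Rational(13, 3) (V = Add(4, Pow(Add(6, -3), -1)) = Add(4, Pow(3, -1)) = Add(4, Rational(1, 3)) = Rational(13, 3) ≈ 4.3333)
Function('d')(U) = Mul(Rational(16, 3), U) (Function('d')(U) = Add(U, Mul(U, Rational(13, 3))) = Add(U, Mul(Rational(13, 3), U)) = Mul(Rational(16, 3), U))
Function('s')(f, v) = Add(Mul(2, v), Mul(Rational(32, 3), f)) (Function('s')(f, v) = Mul(Add(Mul(Rational(16, 3), f), v), 2) = Mul(Add(v, Mul(Rational(16, 3), f)), 2) = Add(Mul(2, v), Mul(Rational(32, 3), f)))
Pow(Mul(Add(8, Function('s')(-5, -1)), 11), -1) = Pow(Mul(Add(8, Add(Mul(2, -1), Mul(Rational(32, 3), -5))), 11), -1) = Pow(Mul(Add(8, Add(-2, Rational(-160, 3))), 11), -1) = Pow(Mul(Add(8, Rational(-166, 3)), 11), -1) = Pow(Mul(Rational(-142, 3), 11), -1) = Pow(Rational(-1562, 3), -1) = Rational(-3, 1562)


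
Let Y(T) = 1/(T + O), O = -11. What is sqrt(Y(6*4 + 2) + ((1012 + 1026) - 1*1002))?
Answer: sqrt(233115)/15 ≈ 32.188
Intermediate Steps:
Y(T) = 1/(-11 + T) (Y(T) = 1/(T - 11) = 1/(-11 + T))
sqrt(Y(6*4 + 2) + ((1012 + 1026) - 1*1002)) = sqrt(1/(-11 + (6*4 + 2)) + ((1012 + 1026) - 1*1002)) = sqrt(1/(-11 + (24 + 2)) + (2038 - 1002)) = sqrt(1/(-11 + 26) + 1036) = sqrt(1/15 + 1036) = sqrt(15541/15) = sqrt(233115)/15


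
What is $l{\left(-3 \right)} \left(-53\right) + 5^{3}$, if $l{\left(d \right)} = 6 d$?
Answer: $1079$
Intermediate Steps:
$l{\left(-3 \right)} \left(-53\right) + 5^{3} = 6 \left(-3\right) \left(-53\right) + 5^{3} = \left(-18\right) \left(-53\right) + 125 = 954 + 125 = 1079$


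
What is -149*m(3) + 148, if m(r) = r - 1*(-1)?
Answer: -448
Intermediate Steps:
m(r) = 1 + r (m(r) = r + 1 = 1 + r)
-149*m(3) + 148 = -149*(1 + 3) + 148 = -149*4 + 148 = -596 + 148 = -448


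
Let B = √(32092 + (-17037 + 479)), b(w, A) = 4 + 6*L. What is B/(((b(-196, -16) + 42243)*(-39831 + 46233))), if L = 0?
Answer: √1726/90155098 ≈ 4.6082e-7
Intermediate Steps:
b(w, A) = 4 (b(w, A) = 4 + 6*0 = 4 + 0 = 4)
B = 3*√1726 (B = √(32092 - 16558) = √15534 = 3*√1726 ≈ 124.64)
B/(((b(-196, -16) + 42243)*(-39831 + 46233))) = (3*√1726)/(((4 + 42243)*(-39831 + 46233))) = (3*√1726)/((42247*6402)) = (3*√1726)/270465294 = (3*√1726)*(1/270465294) = √1726/90155098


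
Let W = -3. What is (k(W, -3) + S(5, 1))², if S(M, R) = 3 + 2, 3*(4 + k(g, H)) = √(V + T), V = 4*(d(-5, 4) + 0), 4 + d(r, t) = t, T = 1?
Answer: 16/9 ≈ 1.7778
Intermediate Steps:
d(r, t) = -4 + t
V = 0 (V = 4*((-4 + 4) + 0) = 4*(0 + 0) = 4*0 = 0)
k(g, H) = -11/3 (k(g, H) = -4 + √(0 + 1)/3 = -4 + √1/3 = -4 + (⅓)*1 = -4 + ⅓ = -11/3)
S(M, R) = 5
(k(W, -3) + S(5, 1))² = (-11/3 + 5)² = (4/3)² = 16/9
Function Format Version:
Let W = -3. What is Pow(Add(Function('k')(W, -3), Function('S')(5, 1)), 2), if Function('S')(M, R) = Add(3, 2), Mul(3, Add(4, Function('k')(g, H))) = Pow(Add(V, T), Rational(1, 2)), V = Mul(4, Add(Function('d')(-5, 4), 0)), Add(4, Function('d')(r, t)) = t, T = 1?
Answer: Rational(16, 9) ≈ 1.7778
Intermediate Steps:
Function('d')(r, t) = Add(-4, t)
V = 0 (V = Mul(4, Add(Add(-4, 4), 0)) = Mul(4, Add(0, 0)) = Mul(4, 0) = 0)
Function('k')(g, H) = Rational(-11, 3) (Function('k')(g, H) = Add(-4, Mul(Rational(1, 3), Pow(Add(0, 1), Rational(1, 2)))) = Add(-4, Mul(Rational(1, 3), Pow(1, Rational(1, 2)))) = Add(-4, Mul(Rational(1, 3), 1)) = Add(-4, Rational(1, 3)) = Rational(-11, 3))
Function('S')(M, R) = 5
Pow(Add(Function('k')(W, -3), Function('S')(5, 1)), 2) = Pow(Add(Rational(-11, 3), 5), 2) = Pow(Rational(4, 3), 2) = Rational(16, 9)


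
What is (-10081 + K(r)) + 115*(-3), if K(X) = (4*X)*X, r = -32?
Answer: -6330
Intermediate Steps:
K(X) = 4*X²
(-10081 + K(r)) + 115*(-3) = (-10081 + 4*(-32)²) + 115*(-3) = (-10081 + 4*1024) - 345 = (-10081 + 4096) - 345 = -5985 - 345 = -6330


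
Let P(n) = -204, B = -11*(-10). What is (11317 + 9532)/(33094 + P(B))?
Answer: 20849/32890 ≈ 0.63390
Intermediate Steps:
B = 110
(11317 + 9532)/(33094 + P(B)) = (11317 + 9532)/(33094 - 204) = 20849/32890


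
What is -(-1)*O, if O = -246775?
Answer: -246775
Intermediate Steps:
-(-1)*O = -(-1)*(-246775) = -1*246775 = -246775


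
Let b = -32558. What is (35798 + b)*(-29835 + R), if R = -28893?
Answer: -190278720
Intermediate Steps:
(35798 + b)*(-29835 + R) = (35798 - 32558)*(-29835 - 28893) = 3240*(-58728) = -190278720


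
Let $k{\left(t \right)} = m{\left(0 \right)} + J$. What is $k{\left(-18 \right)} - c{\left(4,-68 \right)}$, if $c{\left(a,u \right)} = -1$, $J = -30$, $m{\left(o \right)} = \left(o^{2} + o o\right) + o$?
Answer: $-29$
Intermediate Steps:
$m{\left(o \right)} = o + 2 o^{2}$ ($m{\left(o \right)} = \left(o^{2} + o^{2}\right) + o = 2 o^{2} + o = o + 2 o^{2}$)
$k{\left(t \right)} = -30$ ($k{\left(t \right)} = 0 \left(1 + 2 \cdot 0\right) - 30 = 0 \left(1 + 0\right) - 30 = 0 \cdot 1 - 30 = 0 - 30 = -30$)
$k{\left(-18 \right)} - c{\left(4,-68 \right)} = -30 - -1 = -30 + 1 = -29$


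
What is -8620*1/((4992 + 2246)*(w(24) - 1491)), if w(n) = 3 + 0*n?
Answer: 2155/2692536 ≈ 0.00080036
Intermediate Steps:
w(n) = 3 (w(n) = 3 + 0 = 3)
-8620*1/((4992 + 2246)*(w(24) - 1491)) = -8620*1/((3 - 1491)*(4992 + 2246)) = -8620/(7238*(-1488)) = -8620/(-10770144) = -8620*(-1/10770144) = 2155/2692536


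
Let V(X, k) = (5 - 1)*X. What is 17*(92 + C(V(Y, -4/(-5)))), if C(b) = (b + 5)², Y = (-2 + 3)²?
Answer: 2941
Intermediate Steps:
Y = 1 (Y = 1² = 1)
V(X, k) = 4*X
C(b) = (5 + b)²
17*(92 + C(V(Y, -4/(-5)))) = 17*(92 + (5 + 4*1)²) = 17*(92 + (5 + 4)²) = 17*(92 + 9²) = 17*(92 + 81) = 17*173 = 2941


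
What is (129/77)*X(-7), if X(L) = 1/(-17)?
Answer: -129/1309 ≈ -0.098549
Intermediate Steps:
X(L) = -1/17
(129/77)*X(-7) = (129/77)*(-1/17) = -129/1309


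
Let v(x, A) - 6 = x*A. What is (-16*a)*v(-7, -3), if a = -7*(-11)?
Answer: -33264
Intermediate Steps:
a = 77
v(x, A) = 6 + A*x (v(x, A) = 6 + x*A = 6 + A*x)
(-16*a)*v(-7, -3) = (-16*77)*(6 - 3*(-7)) = -1232*(6 + 21) = -1232*27 = -33264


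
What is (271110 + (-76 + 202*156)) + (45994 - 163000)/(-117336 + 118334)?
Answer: 150911951/499 ≈ 3.0243e+5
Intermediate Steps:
(271110 + (-76 + 202*156)) + (45994 - 163000)/(-117336 + 118334) = (271110 + (-76 + 31512)) - 117006/998 = (271110 + 31436) - 117006*1/998 = 302546 - 58503/499 = 150911951/499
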